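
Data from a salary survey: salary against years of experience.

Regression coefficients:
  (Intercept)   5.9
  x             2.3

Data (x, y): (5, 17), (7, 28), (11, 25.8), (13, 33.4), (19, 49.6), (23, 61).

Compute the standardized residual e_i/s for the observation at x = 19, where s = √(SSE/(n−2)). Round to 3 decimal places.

x=5: ŷ = 5.9 + 2.3·5 = 17.4; e = 17 − 17.4 = -0.4
x=7: ŷ = 5.9 + 2.3·7 = 22; e = 28 − 22 = 6
x=11: ŷ = 5.9 + 2.3·11 = 31.2; e = 25.8 − 31.2 = -5.4
x=13: ŷ = 5.9 + 2.3·13 = 35.8; e = 33.4 − 35.8 = -2.4
x=19: ŷ = 5.9 + 2.3·19 = 49.6; e = 49.6 − 49.6 = 0
x=23: ŷ = 5.9 + 2.3·23 = 58.8; e = 61 − 58.8 = 2.2
SSE = 0.16 + 36 + 29.16 + 5.76 + 0 + 4.84 = 75.92
s = √(75.92/4) = 4.3566
e/s = 0 / 4.3566 = 0.000

0.000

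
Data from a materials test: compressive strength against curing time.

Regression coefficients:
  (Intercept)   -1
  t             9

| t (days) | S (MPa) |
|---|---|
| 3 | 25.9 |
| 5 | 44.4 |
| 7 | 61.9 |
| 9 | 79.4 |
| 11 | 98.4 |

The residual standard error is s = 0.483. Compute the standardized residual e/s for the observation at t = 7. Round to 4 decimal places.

Ŝ = -1 + 9·7 = 62
e = 61.9 − 62 = -0.1
e/s = -0.1 / 0.483 = -0.2070

-0.2070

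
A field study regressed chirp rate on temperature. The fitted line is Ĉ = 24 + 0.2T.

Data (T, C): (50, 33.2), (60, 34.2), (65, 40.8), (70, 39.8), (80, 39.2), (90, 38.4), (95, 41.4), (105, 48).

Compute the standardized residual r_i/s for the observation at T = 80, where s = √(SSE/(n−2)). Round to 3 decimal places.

T=50: Ĉ = 24 + 0.2·50 = 34; r = 33.2 − 34 = -0.8
T=60: Ĉ = 24 + 0.2·60 = 36; r = 34.2 − 36 = -1.8
T=65: Ĉ = 24 + 0.2·65 = 37; r = 40.8 − 37 = 3.8
T=70: Ĉ = 24 + 0.2·70 = 38; r = 39.8 − 38 = 1.8
T=80: Ĉ = 24 + 0.2·80 = 40; r = 39.2 − 40 = -0.8
T=90: Ĉ = 24 + 0.2·90 = 42; r = 38.4 − 42 = -3.6
T=95: Ĉ = 24 + 0.2·95 = 43; r = 41.4 − 43 = -1.6
T=105: Ĉ = 24 + 0.2·105 = 45; r = 48 − 45 = 3
SSE = 0.64 + 3.24 + 14.44 + 3.24 + 0.64 + 12.96 + 2.56 + 9 = 46.72
s = √(46.72/6) = 2.79046
r/s = -0.8 / 2.79046 = -0.287

-0.287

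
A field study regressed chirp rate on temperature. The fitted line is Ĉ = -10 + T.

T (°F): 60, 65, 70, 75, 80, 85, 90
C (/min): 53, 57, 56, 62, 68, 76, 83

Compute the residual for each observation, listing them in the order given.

3, 2, -4, -3, -2, 1, 3

T=60: Ĉ = -10 + 60 = 50; e = 53 − 50 = 3
T=65: Ĉ = -10 + 65 = 55; e = 57 − 55 = 2
T=70: Ĉ = -10 + 70 = 60; e = 56 − 60 = -4
T=75: Ĉ = -10 + 75 = 65; e = 62 − 65 = -3
T=80: Ĉ = -10 + 80 = 70; e = 68 − 70 = -2
T=85: Ĉ = -10 + 85 = 75; e = 76 − 75 = 1
T=90: Ĉ = -10 + 90 = 80; e = 83 − 80 = 3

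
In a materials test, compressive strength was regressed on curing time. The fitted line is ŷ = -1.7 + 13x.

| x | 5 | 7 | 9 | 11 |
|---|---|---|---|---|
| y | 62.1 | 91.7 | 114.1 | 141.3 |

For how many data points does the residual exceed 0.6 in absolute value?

x=5: ŷ = -1.7 + 13·5 = 63.3; e = 62.1 − 63.3 = -1.2
x=7: ŷ = -1.7 + 13·7 = 89.3; e = 91.7 − 89.3 = 2.4
x=9: ŷ = -1.7 + 13·9 = 115.3; e = 114.1 − 115.3 = -1.2
x=11: ŷ = -1.7 + 13·11 = 141.3; e = 141.3 − 141.3 = 0
|e| > 0.6: x=5 (|e|=1.2), x=7 (|e|=2.4), x=9 (|e|=1.2) → 3

3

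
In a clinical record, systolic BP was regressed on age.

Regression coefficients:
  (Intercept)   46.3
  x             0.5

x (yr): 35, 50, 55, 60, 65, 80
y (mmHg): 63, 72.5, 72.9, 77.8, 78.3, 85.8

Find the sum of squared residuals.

SSE = 5.64

x=35: ŷ = 46.3 + 0.5·35 = 63.8; e = 63 − 63.8 = -0.8
x=50: ŷ = 46.3 + 0.5·50 = 71.3; e = 72.5 − 71.3 = 1.2
x=55: ŷ = 46.3 + 0.5·55 = 73.8; e = 72.9 − 73.8 = -0.9
x=60: ŷ = 46.3 + 0.5·60 = 76.3; e = 77.8 − 76.3 = 1.5
x=65: ŷ = 46.3 + 0.5·65 = 78.8; e = 78.3 − 78.8 = -0.5
x=80: ŷ = 46.3 + 0.5·80 = 86.3; e = 85.8 − 86.3 = -0.5
SSE = 0.64 + 1.44 + 0.81 + 2.25 + 0.25 + 0.25 = 5.64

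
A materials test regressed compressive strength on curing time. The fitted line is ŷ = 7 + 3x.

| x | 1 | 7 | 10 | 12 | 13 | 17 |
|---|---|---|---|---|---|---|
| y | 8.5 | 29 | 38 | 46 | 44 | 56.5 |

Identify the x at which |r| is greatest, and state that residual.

x = 12, r = 3

x=1: ŷ = 7 + 3·1 = 10; r = 8.5 − 10 = -1.5
x=7: ŷ = 7 + 3·7 = 28; r = 29 − 28 = 1
x=10: ŷ = 7 + 3·10 = 37; r = 38 − 37 = 1
x=12: ŷ = 7 + 3·12 = 43; r = 46 − 43 = 3
x=13: ŷ = 7 + 3·13 = 46; r = 44 − 46 = -2
x=17: ŷ = 7 + 3·17 = 58; r = 56.5 − 58 = -1.5
Largest |r| is 3 at x = 12, residual 3.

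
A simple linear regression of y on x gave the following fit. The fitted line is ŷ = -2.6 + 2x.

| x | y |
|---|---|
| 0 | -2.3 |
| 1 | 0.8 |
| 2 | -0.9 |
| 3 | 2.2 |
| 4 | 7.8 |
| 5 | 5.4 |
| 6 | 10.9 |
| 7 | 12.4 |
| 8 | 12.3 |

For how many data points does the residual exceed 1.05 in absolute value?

x=0: ŷ = -2.6 + 2·0 = -2.6; e = -2.3 − (-2.6) = 0.3
x=1: ŷ = -2.6 + 2·1 = -0.6; e = 0.8 − (-0.6) = 1.4
x=2: ŷ = -2.6 + 2·2 = 1.4; e = -0.9 − 1.4 = -2.3
x=3: ŷ = -2.6 + 2·3 = 3.4; e = 2.2 − 3.4 = -1.2
x=4: ŷ = -2.6 + 2·4 = 5.4; e = 7.8 − 5.4 = 2.4
x=5: ŷ = -2.6 + 2·5 = 7.4; e = 5.4 − 7.4 = -2
x=6: ŷ = -2.6 + 2·6 = 9.4; e = 10.9 − 9.4 = 1.5
x=7: ŷ = -2.6 + 2·7 = 11.4; e = 12.4 − 11.4 = 1
x=8: ŷ = -2.6 + 2·8 = 13.4; e = 12.3 − 13.4 = -1.1
|e| > 1.05: x=1 (|e|=1.4), x=2 (|e|=2.3), x=3 (|e|=1.2), x=4 (|e|=2.4), x=5 (|e|=2), x=6 (|e|=1.5), x=8 (|e|=1.1) → 7

7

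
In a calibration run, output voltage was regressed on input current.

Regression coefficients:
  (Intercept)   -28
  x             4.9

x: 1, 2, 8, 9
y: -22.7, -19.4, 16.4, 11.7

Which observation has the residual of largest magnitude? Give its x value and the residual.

x=1: ŷ = -28 + 4.9·1 = -23.1; r = -22.7 − (-23.1) = 0.4
x=2: ŷ = -28 + 4.9·2 = -18.2; r = -19.4 − (-18.2) = -1.2
x=8: ŷ = -28 + 4.9·8 = 11.2; r = 16.4 − 11.2 = 5.2
x=9: ŷ = -28 + 4.9·9 = 16.1; r = 11.7 − 16.1 = -4.4
Largest |r| is 5.2 at x = 8, residual 5.2.

x = 8, r = 5.2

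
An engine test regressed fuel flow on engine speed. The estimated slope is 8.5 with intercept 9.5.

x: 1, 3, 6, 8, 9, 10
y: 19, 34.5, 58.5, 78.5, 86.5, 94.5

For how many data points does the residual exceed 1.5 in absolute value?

x=1: ŷ = 9.5 + 8.5·1 = 18; e = 19 − 18 = 1
x=3: ŷ = 9.5 + 8.5·3 = 35; e = 34.5 − 35 = -0.5
x=6: ŷ = 9.5 + 8.5·6 = 60.5; e = 58.5 − 60.5 = -2
x=8: ŷ = 9.5 + 8.5·8 = 77.5; e = 78.5 − 77.5 = 1
x=9: ŷ = 9.5 + 8.5·9 = 86; e = 86.5 − 86 = 0.5
x=10: ŷ = 9.5 + 8.5·10 = 94.5; e = 94.5 − 94.5 = 0
|e| > 1.5: x=6 (|e|=2) → 1

1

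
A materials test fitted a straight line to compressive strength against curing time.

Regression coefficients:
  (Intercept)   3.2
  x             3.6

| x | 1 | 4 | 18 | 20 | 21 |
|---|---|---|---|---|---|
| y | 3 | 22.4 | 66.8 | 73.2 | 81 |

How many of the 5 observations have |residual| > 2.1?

x=1: ŷ = 3.2 + 3.6·1 = 6.8; r = 3 − 6.8 = -3.8
x=4: ŷ = 3.2 + 3.6·4 = 17.6; r = 22.4 − 17.6 = 4.8
x=18: ŷ = 3.2 + 3.6·18 = 68; r = 66.8 − 68 = -1.2
x=20: ŷ = 3.2 + 3.6·20 = 75.2; r = 73.2 − 75.2 = -2
x=21: ŷ = 3.2 + 3.6·21 = 78.8; r = 81 − 78.8 = 2.2
|r| > 2.1: x=1 (|r|=3.8), x=4 (|r|=4.8), x=21 (|r|=2.2) → 3

3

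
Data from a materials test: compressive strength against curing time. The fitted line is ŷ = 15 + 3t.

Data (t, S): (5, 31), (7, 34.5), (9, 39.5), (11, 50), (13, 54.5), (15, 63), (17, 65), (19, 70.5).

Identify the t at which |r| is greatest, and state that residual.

t=5: ŷ = 15 + 3·5 = 30; r = 31 − 30 = 1
t=7: ŷ = 15 + 3·7 = 36; r = 34.5 − 36 = -1.5
t=9: ŷ = 15 + 3·9 = 42; r = 39.5 − 42 = -2.5
t=11: ŷ = 15 + 3·11 = 48; r = 50 − 48 = 2
t=13: ŷ = 15 + 3·13 = 54; r = 54.5 − 54 = 0.5
t=15: ŷ = 15 + 3·15 = 60; r = 63 − 60 = 3
t=17: ŷ = 15 + 3·17 = 66; r = 65 − 66 = -1
t=19: ŷ = 15 + 3·19 = 72; r = 70.5 − 72 = -1.5
Largest |r| is 3 at t = 15, residual 3.

t = 15, r = 3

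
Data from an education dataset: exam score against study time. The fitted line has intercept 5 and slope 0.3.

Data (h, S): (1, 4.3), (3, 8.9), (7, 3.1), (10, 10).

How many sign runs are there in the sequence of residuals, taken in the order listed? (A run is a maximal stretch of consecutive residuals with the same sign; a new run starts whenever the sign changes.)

4 runs

h=1: ŷ = 5 + 0.3·1 = 5.3; e = 4.3 − 5.3 = -1
h=3: ŷ = 5 + 0.3·3 = 5.9; e = 8.9 − 5.9 = 3
h=7: ŷ = 5 + 0.3·7 = 7.1; e = 3.1 − 7.1 = -4
h=10: ŷ = 5 + 0.3·10 = 8; e = 10 − 8 = 2
Signs: − + − +
Runs: −×1, +×1, −×1, +×1 → 4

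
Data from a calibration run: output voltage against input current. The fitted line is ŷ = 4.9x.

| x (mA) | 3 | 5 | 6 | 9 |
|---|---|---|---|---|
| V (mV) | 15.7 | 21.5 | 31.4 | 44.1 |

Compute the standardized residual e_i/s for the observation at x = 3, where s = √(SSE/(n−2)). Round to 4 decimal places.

0.3780

x=3: ŷ = 4.9·3 = 14.7; e = 15.7 − 14.7 = 1
x=5: ŷ = 4.9·5 = 24.5; e = 21.5 − 24.5 = -3
x=6: ŷ = 4.9·6 = 29.4; e = 31.4 − 29.4 = 2
x=9: ŷ = 4.9·9 = 44.1; e = 44.1 − 44.1 = 0
SSE = 1 + 9 + 4 + 0 = 14
s = √(14/2) = 2.64575
e/s = 1 / 2.64575 = 0.3780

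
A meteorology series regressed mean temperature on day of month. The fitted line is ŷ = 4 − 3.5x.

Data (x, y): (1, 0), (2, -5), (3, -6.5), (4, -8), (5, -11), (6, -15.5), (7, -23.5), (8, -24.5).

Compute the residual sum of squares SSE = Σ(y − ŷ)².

x=1: ŷ = 4 − 3.5·1 = 0.5; r = 0 − 0.5 = -0.5
x=2: ŷ = 4 − 3.5·2 = -3; r = -5 − (-3) = -2
x=3: ŷ = 4 − 3.5·3 = -6.5; r = -6.5 − (-6.5) = 0
x=4: ŷ = 4 − 3.5·4 = -10; r = -8 − (-10) = 2
x=5: ŷ = 4 − 3.5·5 = -13.5; r = -11 − (-13.5) = 2.5
x=6: ŷ = 4 − 3.5·6 = -17; r = -15.5 − (-17) = 1.5
x=7: ŷ = 4 − 3.5·7 = -20.5; r = -23.5 − (-20.5) = -3
x=8: ŷ = 4 − 3.5·8 = -24; r = -24.5 − (-24) = -0.5
SSE = 0.25 + 4 + 0 + 4 + 6.25 + 2.25 + 9 + 0.25 = 26

SSE = 26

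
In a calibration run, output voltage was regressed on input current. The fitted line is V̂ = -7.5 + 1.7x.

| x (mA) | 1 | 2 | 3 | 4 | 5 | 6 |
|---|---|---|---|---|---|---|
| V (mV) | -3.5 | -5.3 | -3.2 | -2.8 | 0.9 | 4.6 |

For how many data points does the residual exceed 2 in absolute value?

x=1: V̂ = -7.5 + 1.7·1 = -5.8; e = -3.5 − (-5.8) = 2.3
x=2: V̂ = -7.5 + 1.7·2 = -4.1; e = -5.3 − (-4.1) = -1.2
x=3: V̂ = -7.5 + 1.7·3 = -2.4; e = -3.2 − (-2.4) = -0.8
x=4: V̂ = -7.5 + 1.7·4 = -0.7; e = -2.8 − (-0.7) = -2.1
x=5: V̂ = -7.5 + 1.7·5 = 1; e = 0.9 − 1 = -0.1
x=6: V̂ = -7.5 + 1.7·6 = 2.7; e = 4.6 − 2.7 = 1.9
|e| > 2: x=1 (|e|=2.3), x=4 (|e|=2.1) → 2

2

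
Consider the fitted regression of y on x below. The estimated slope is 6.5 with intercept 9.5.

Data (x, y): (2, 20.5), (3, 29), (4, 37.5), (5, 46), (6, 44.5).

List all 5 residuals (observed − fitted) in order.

-2, 0, 2, 4, -4

x=2: ŷ = 9.5 + 6.5·2 = 22.5; r = 20.5 − 22.5 = -2
x=3: ŷ = 9.5 + 6.5·3 = 29; r = 29 − 29 = 0
x=4: ŷ = 9.5 + 6.5·4 = 35.5; r = 37.5 − 35.5 = 2
x=5: ŷ = 9.5 + 6.5·5 = 42; r = 46 − 42 = 4
x=6: ŷ = 9.5 + 6.5·6 = 48.5; r = 44.5 − 48.5 = -4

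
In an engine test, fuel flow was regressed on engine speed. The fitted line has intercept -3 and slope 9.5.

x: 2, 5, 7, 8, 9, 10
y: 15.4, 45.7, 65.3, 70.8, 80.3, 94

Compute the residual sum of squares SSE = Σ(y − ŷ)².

SSE = 18.72

x=2: ŷ = -3 + 9.5·2 = 16; e = 15.4 − 16 = -0.6
x=5: ŷ = -3 + 9.5·5 = 44.5; e = 45.7 − 44.5 = 1.2
x=7: ŷ = -3 + 9.5·7 = 63.5; e = 65.3 − 63.5 = 1.8
x=8: ŷ = -3 + 9.5·8 = 73; e = 70.8 − 73 = -2.2
x=9: ŷ = -3 + 9.5·9 = 82.5; e = 80.3 − 82.5 = -2.2
x=10: ŷ = -3 + 9.5·10 = 92; e = 94 − 92 = 2
SSE = 0.36 + 1.44 + 3.24 + 4.84 + 4.84 + 4 = 18.72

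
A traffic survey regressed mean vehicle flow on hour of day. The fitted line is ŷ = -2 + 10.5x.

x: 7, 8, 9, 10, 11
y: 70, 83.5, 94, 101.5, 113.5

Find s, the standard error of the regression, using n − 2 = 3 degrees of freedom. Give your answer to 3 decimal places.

x=7: ŷ = -2 + 10.5·7 = 71.5; e = 70 − 71.5 = -1.5
x=8: ŷ = -2 + 10.5·8 = 82; e = 83.5 − 82 = 1.5
x=9: ŷ = -2 + 10.5·9 = 92.5; e = 94 − 92.5 = 1.5
x=10: ŷ = -2 + 10.5·10 = 103; e = 101.5 − 103 = -1.5
x=11: ŷ = -2 + 10.5·11 = 113.5; e = 113.5 − 113.5 = 0
SSE = 2.25 + 2.25 + 2.25 + 2.25 + 0 = 9
s = √(9/3) = √3 ≈ 1.732

s = 1.732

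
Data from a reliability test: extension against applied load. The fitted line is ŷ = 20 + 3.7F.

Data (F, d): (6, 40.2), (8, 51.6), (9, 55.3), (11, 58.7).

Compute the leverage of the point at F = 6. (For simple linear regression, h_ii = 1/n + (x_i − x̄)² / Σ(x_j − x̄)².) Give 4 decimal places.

h = 0.7308

F̄ = (6 + 8 + 9 + 11)/4 = 8.5
Σ(F − F̄)² = 6.25 + 0.25 + 0.25 + 6.25 = 13
h = 1/4 + (-2.5)²/13 = 0.25 + 0.480769 = 0.7308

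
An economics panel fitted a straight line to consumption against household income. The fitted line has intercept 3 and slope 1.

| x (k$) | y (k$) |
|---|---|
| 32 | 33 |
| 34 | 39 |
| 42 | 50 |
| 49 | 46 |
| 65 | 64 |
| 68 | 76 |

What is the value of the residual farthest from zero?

r = -6

x=32: ŷ = 3 + 32 = 35; r = 33 − 35 = -2
x=34: ŷ = 3 + 34 = 37; r = 39 − 37 = 2
x=42: ŷ = 3 + 42 = 45; r = 50 − 45 = 5
x=49: ŷ = 3 + 49 = 52; r = 46 − 52 = -6
x=65: ŷ = 3 + 65 = 68; r = 64 − 68 = -4
x=68: ŷ = 3 + 68 = 71; r = 76 − 71 = 5
Largest |r| is 6 at x = 49, residual -6.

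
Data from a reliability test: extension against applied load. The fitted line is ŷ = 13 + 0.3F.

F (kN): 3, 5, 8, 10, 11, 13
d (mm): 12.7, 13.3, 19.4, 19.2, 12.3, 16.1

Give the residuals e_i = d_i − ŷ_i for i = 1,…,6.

-1.2, -1.2, 4, 3.2, -4, -0.8

F=3: ŷ = 13 + 0.3·3 = 13.9; e = 12.7 − 13.9 = -1.2
F=5: ŷ = 13 + 0.3·5 = 14.5; e = 13.3 − 14.5 = -1.2
F=8: ŷ = 13 + 0.3·8 = 15.4; e = 19.4 − 15.4 = 4
F=10: ŷ = 13 + 0.3·10 = 16; e = 19.2 − 16 = 3.2
F=11: ŷ = 13 + 0.3·11 = 16.3; e = 12.3 − 16.3 = -4
F=13: ŷ = 13 + 0.3·13 = 16.9; e = 16.1 − 16.9 = -0.8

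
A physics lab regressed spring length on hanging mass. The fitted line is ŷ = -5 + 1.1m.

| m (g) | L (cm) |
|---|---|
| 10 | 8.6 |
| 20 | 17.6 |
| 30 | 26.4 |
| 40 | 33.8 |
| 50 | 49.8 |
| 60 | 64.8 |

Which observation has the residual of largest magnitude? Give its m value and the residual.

m=10: ŷ = -5 + 1.1·10 = 6; e = 8.6 − 6 = 2.6
m=20: ŷ = -5 + 1.1·20 = 17; e = 17.6 − 17 = 0.6
m=30: ŷ = -5 + 1.1·30 = 28; e = 26.4 − 28 = -1.6
m=40: ŷ = -5 + 1.1·40 = 39; e = 33.8 − 39 = -5.2
m=50: ŷ = -5 + 1.1·50 = 50; e = 49.8 − 50 = -0.2
m=60: ŷ = -5 + 1.1·60 = 61; e = 64.8 − 61 = 3.8
Largest |e| is 5.2 at m = 40, residual -5.2.

m = 40, e = -5.2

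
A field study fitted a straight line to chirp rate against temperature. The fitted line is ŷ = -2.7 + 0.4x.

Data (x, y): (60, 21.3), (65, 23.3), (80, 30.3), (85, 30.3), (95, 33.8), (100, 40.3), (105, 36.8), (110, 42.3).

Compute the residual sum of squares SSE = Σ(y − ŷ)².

SSE = 20.5

x=60: ŷ = -2.7 + 0.4·60 = 21.3; e = 21.3 − 21.3 = 0
x=65: ŷ = -2.7 + 0.4·65 = 23.3; e = 23.3 − 23.3 = 0
x=80: ŷ = -2.7 + 0.4·80 = 29.3; e = 30.3 − 29.3 = 1
x=85: ŷ = -2.7 + 0.4·85 = 31.3; e = 30.3 − 31.3 = -1
x=95: ŷ = -2.7 + 0.4·95 = 35.3; e = 33.8 − 35.3 = -1.5
x=100: ŷ = -2.7 + 0.4·100 = 37.3; e = 40.3 − 37.3 = 3
x=105: ŷ = -2.7 + 0.4·105 = 39.3; e = 36.8 − 39.3 = -2.5
x=110: ŷ = -2.7 + 0.4·110 = 41.3; e = 42.3 − 41.3 = 1
SSE = 0 + 0 + 1 + 1 + 2.25 + 9 + 6.25 + 1 = 20.5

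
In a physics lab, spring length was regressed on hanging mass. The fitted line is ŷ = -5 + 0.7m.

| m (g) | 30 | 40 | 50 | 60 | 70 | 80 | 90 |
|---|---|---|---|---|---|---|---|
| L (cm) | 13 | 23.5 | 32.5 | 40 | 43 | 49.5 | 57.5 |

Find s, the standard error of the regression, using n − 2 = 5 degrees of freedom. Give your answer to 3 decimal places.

s = 2.366

m=30: ŷ = -5 + 0.7·30 = 16; r = 13 − 16 = -3
m=40: ŷ = -5 + 0.7·40 = 23; r = 23.5 − 23 = 0.5
m=50: ŷ = -5 + 0.7·50 = 30; r = 32.5 − 30 = 2.5
m=60: ŷ = -5 + 0.7·60 = 37; r = 40 − 37 = 3
m=70: ŷ = -5 + 0.7·70 = 44; r = 43 − 44 = -1
m=80: ŷ = -5 + 0.7·80 = 51; r = 49.5 − 51 = -1.5
m=90: ŷ = -5 + 0.7·90 = 58; r = 57.5 − 58 = -0.5
SSE = 9 + 0.25 + 6.25 + 9 + 1 + 2.25 + 0.25 = 28
s = √(28/5) = √5.6 ≈ 2.366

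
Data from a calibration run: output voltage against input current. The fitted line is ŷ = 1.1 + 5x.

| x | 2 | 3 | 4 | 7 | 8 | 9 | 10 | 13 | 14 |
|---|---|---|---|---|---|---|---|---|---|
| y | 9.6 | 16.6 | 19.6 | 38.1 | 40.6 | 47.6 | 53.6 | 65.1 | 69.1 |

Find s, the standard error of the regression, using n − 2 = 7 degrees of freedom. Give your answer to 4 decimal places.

s = 1.7928

x=2: ŷ = 1.1 + 5·2 = 11.1; e = 9.6 − 11.1 = -1.5
x=3: ŷ = 1.1 + 5·3 = 16.1; e = 16.6 − 16.1 = 0.5
x=4: ŷ = 1.1 + 5·4 = 21.1; e = 19.6 − 21.1 = -1.5
x=7: ŷ = 1.1 + 5·7 = 36.1; e = 38.1 − 36.1 = 2
x=8: ŷ = 1.1 + 5·8 = 41.1; e = 40.6 − 41.1 = -0.5
x=9: ŷ = 1.1 + 5·9 = 46.1; e = 47.6 − 46.1 = 1.5
x=10: ŷ = 1.1 + 5·10 = 51.1; e = 53.6 − 51.1 = 2.5
x=13: ŷ = 1.1 + 5·13 = 66.1; e = 65.1 − 66.1 = -1
x=14: ŷ = 1.1 + 5·14 = 71.1; e = 69.1 − 71.1 = -2
SSE = 2.25 + 0.25 + 2.25 + 4 + 0.25 + 2.25 + 6.25 + 1 + 4 = 22.5
s = √(22.5/7) = √3.21429 ≈ 1.7928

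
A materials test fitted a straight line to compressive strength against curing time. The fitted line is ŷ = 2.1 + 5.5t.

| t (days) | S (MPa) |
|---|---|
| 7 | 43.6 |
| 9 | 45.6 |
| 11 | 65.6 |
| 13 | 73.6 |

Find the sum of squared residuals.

t=7: ŷ = 2.1 + 5.5·7 = 40.6; r = 43.6 − 40.6 = 3
t=9: ŷ = 2.1 + 5.5·9 = 51.6; r = 45.6 − 51.6 = -6
t=11: ŷ = 2.1 + 5.5·11 = 62.6; r = 65.6 − 62.6 = 3
t=13: ŷ = 2.1 + 5.5·13 = 73.6; r = 73.6 − 73.6 = 0
SSE = 9 + 36 + 9 + 0 = 54

SSE = 54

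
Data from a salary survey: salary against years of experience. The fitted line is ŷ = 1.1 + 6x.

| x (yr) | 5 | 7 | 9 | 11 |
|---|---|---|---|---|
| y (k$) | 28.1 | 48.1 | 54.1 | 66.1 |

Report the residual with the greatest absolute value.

r = 5

x=5: ŷ = 1.1 + 6·5 = 31.1; r = 28.1 − 31.1 = -3
x=7: ŷ = 1.1 + 6·7 = 43.1; r = 48.1 − 43.1 = 5
x=9: ŷ = 1.1 + 6·9 = 55.1; r = 54.1 − 55.1 = -1
x=11: ŷ = 1.1 + 6·11 = 67.1; r = 66.1 − 67.1 = -1
Largest |r| is 5 at x = 7, residual 5.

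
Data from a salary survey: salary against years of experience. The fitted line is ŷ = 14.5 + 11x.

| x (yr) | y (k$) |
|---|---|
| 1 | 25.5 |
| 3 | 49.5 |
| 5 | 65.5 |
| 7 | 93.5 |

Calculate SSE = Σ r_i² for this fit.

SSE = 24

x=1: ŷ = 14.5 + 11·1 = 25.5; r = 25.5 − 25.5 = 0
x=3: ŷ = 14.5 + 11·3 = 47.5; r = 49.5 − 47.5 = 2
x=5: ŷ = 14.5 + 11·5 = 69.5; r = 65.5 − 69.5 = -4
x=7: ŷ = 14.5 + 11·7 = 91.5; r = 93.5 − 91.5 = 2
SSE = 0 + 4 + 16 + 4 = 24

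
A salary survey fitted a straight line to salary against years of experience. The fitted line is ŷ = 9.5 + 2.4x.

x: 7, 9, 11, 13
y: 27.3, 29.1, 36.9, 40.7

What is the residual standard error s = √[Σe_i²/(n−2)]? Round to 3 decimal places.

s = 1.732

x=7: ŷ = 9.5 + 2.4·7 = 26.3; e = 27.3 − 26.3 = 1
x=9: ŷ = 9.5 + 2.4·9 = 31.1; e = 29.1 − 31.1 = -2
x=11: ŷ = 9.5 + 2.4·11 = 35.9; e = 36.9 − 35.9 = 1
x=13: ŷ = 9.5 + 2.4·13 = 40.7; e = 40.7 − 40.7 = 0
SSE = 1 + 4 + 1 + 0 = 6
s = √(6/2) = √3 ≈ 1.732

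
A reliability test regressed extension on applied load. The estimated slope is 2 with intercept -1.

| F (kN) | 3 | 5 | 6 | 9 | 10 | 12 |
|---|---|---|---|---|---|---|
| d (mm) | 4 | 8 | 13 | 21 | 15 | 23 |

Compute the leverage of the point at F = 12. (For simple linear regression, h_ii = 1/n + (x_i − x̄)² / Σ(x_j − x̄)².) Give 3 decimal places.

F̄ = (3 + 5 + 6 + 9 + 10 + 12)/6 = 7.5
Σ(F − F̄)² = 20.25 + 6.25 + 2.25 + 2.25 + 6.25 + 20.25 = 57.5
h = 1/6 + (4.5)²/57.5 = 0.166667 + 0.352174 = 0.519

h = 0.519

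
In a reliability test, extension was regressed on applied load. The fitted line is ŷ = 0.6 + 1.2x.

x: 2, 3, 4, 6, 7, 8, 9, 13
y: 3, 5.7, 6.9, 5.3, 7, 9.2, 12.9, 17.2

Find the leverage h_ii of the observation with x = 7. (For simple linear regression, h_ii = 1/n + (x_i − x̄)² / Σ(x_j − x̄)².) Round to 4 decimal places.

x̄ = (2 + 3 + 4 + 6 + 7 + 8 + 9 + 13)/8 = 6.5
Σ(x − x̄)² = 20.25 + 12.25 + 6.25 + 0.25 + 0.25 + 2.25 + 6.25 + 42.25 = 90
h = 1/8 + (0.5)²/90 = 0.125 + 0.00277778 = 0.1278

h = 0.1278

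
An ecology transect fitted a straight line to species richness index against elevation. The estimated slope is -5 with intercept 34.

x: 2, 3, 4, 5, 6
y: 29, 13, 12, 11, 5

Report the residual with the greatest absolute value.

x=2: ŷ = 34 − 5·2 = 24; e = 29 − 24 = 5
x=3: ŷ = 34 − 5·3 = 19; e = 13 − 19 = -6
x=4: ŷ = 34 − 5·4 = 14; e = 12 − 14 = -2
x=5: ŷ = 34 − 5·5 = 9; e = 11 − 9 = 2
x=6: ŷ = 34 − 5·6 = 4; e = 5 − 4 = 1
Largest |e| is 6 at x = 3, residual -6.

e = -6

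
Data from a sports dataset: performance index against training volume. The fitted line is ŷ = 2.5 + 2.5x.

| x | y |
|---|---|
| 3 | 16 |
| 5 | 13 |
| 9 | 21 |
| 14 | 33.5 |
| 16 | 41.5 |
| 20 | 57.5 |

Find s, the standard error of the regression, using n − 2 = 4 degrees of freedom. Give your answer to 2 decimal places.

x=3: ŷ = 2.5 + 2.5·3 = 10; r = 16 − 10 = 6
x=5: ŷ = 2.5 + 2.5·5 = 15; r = 13 − 15 = -2
x=9: ŷ = 2.5 + 2.5·9 = 25; r = 21 − 25 = -4
x=14: ŷ = 2.5 + 2.5·14 = 37.5; r = 33.5 − 37.5 = -4
x=16: ŷ = 2.5 + 2.5·16 = 42.5; r = 41.5 − 42.5 = -1
x=20: ŷ = 2.5 + 2.5·20 = 52.5; r = 57.5 − 52.5 = 5
SSE = 36 + 4 + 16 + 16 + 1 + 25 = 98
s = √(98/4) = √24.5 ≈ 4.95

s = 4.95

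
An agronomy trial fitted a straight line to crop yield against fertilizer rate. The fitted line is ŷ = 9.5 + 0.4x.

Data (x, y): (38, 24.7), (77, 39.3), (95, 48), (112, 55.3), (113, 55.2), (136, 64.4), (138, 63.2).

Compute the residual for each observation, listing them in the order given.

x=38: ŷ = 9.5 + 0.4·38 = 24.7; e = 24.7 − 24.7 = 0
x=77: ŷ = 9.5 + 0.4·77 = 40.3; e = 39.3 − 40.3 = -1
x=95: ŷ = 9.5 + 0.4·95 = 47.5; e = 48 − 47.5 = 0.5
x=112: ŷ = 9.5 + 0.4·112 = 54.3; e = 55.3 − 54.3 = 1
x=113: ŷ = 9.5 + 0.4·113 = 54.7; e = 55.2 − 54.7 = 0.5
x=136: ŷ = 9.5 + 0.4·136 = 63.9; e = 64.4 − 63.9 = 0.5
x=138: ŷ = 9.5 + 0.4·138 = 64.7; e = 63.2 − 64.7 = -1.5

0, -1, 0.5, 1, 0.5, 0.5, -1.5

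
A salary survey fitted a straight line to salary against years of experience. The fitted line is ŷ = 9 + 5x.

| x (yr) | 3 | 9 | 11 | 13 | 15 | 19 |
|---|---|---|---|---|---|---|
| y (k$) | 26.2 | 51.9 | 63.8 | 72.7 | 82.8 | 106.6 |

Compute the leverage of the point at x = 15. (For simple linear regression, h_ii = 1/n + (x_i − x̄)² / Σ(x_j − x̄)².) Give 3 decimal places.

h = 0.241

x̄ = (3 + 9 + 11 + 13 + 15 + 19)/6 = 11.6667
Σ(x − x̄)² = 75.1111 + 7.11111 + 0.444444 + 1.77778 + 11.1111 + 53.7778 = 149.333
h = 1/6 + (3.33333)²/149.333 = 0.166667 + 0.0744048 = 0.241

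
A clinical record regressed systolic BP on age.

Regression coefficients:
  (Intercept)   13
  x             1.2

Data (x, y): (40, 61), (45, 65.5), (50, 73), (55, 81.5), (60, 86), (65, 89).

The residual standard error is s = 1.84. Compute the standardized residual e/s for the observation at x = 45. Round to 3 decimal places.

ŷ = 13 + 1.2·45 = 67
e = 65.5 − 67 = -1.5
e/s = -1.5 / 1.84 = -0.815

-0.815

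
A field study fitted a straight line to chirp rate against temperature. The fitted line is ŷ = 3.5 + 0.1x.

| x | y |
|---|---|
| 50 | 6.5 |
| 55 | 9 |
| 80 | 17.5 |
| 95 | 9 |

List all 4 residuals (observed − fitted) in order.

-2, 0, 6, -4

x=50: ŷ = 3.5 + 0.1·50 = 8.5; r = 6.5 − 8.5 = -2
x=55: ŷ = 3.5 + 0.1·55 = 9; r = 9 − 9 = 0
x=80: ŷ = 3.5 + 0.1·80 = 11.5; r = 17.5 − 11.5 = 6
x=95: ŷ = 3.5 + 0.1·95 = 13; r = 9 − 13 = -4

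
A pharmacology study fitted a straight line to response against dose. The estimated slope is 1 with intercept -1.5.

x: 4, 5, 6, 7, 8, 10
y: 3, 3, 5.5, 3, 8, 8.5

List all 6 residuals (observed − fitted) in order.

x=4: ŷ = -1.5 + 4 = 2.5; e = 3 − 2.5 = 0.5
x=5: ŷ = -1.5 + 5 = 3.5; e = 3 − 3.5 = -0.5
x=6: ŷ = -1.5 + 6 = 4.5; e = 5.5 − 4.5 = 1
x=7: ŷ = -1.5 + 7 = 5.5; e = 3 − 5.5 = -2.5
x=8: ŷ = -1.5 + 8 = 6.5; e = 8 − 6.5 = 1.5
x=10: ŷ = -1.5 + 10 = 8.5; e = 8.5 − 8.5 = 0

0.5, -0.5, 1, -2.5, 1.5, 0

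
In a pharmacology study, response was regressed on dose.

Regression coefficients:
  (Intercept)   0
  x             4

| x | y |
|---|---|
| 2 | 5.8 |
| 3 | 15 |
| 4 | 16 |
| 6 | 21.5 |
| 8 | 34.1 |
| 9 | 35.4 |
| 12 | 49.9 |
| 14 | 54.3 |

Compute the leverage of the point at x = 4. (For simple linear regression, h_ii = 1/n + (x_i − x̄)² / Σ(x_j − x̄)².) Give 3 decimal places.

h = 0.207

x̄ = (2 + 3 + 4 + 6 + 8 + 9 + 12 + 14)/8 = 7.25
Σ(x − x̄)² = 27.5625 + 18.0625 + 10.5625 + 1.5625 + 0.5625 + 3.0625 + 22.5625 + 45.5625 = 129.5
h = 1/8 + (-3.25)²/129.5 = 0.125 + 0.0815637 = 0.207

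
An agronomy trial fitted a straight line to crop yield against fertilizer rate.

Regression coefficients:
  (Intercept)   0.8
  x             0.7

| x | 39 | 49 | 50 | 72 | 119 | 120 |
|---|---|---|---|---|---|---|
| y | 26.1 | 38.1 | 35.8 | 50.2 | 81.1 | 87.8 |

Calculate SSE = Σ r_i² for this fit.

SSE = 32

x=39: ŷ = 0.8 + 0.7·39 = 28.1; r = 26.1 − 28.1 = -2
x=49: ŷ = 0.8 + 0.7·49 = 35.1; r = 38.1 − 35.1 = 3
x=50: ŷ = 0.8 + 0.7·50 = 35.8; r = 35.8 − 35.8 = 0
x=72: ŷ = 0.8 + 0.7·72 = 51.2; r = 50.2 − 51.2 = -1
x=119: ŷ = 0.8 + 0.7·119 = 84.1; r = 81.1 − 84.1 = -3
x=120: ŷ = 0.8 + 0.7·120 = 84.8; r = 87.8 − 84.8 = 3
SSE = 4 + 9 + 0 + 1 + 9 + 9 = 32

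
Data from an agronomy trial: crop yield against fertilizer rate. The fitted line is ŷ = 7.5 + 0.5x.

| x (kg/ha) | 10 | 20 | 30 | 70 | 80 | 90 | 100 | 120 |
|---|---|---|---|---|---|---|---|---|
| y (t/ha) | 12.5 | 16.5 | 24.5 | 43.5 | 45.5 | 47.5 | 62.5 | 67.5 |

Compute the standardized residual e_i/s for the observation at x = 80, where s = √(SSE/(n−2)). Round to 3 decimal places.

-0.632

x=10: ŷ = 7.5 + 0.5·10 = 12.5; e = 12.5 − 12.5 = 0
x=20: ŷ = 7.5 + 0.5·20 = 17.5; e = 16.5 − 17.5 = -1
x=30: ŷ = 7.5 + 0.5·30 = 22.5; e = 24.5 − 22.5 = 2
x=70: ŷ = 7.5 + 0.5·70 = 42.5; e = 43.5 − 42.5 = 1
x=80: ŷ = 7.5 + 0.5·80 = 47.5; e = 45.5 − 47.5 = -2
x=90: ŷ = 7.5 + 0.5·90 = 52.5; e = 47.5 − 52.5 = -5
x=100: ŷ = 7.5 + 0.5·100 = 57.5; e = 62.5 − 57.5 = 5
x=120: ŷ = 7.5 + 0.5·120 = 67.5; e = 67.5 − 67.5 = 0
SSE = 0 + 1 + 4 + 1 + 4 + 25 + 25 + 0 = 60
s = √(60/6) = 3.16228
e/s = -2 / 3.16228 = -0.632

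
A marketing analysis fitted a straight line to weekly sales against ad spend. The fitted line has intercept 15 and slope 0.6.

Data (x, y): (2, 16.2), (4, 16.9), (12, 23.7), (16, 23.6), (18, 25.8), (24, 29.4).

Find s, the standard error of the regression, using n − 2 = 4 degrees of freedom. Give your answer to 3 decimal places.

s = 0.935

x=2: ŷ = 15 + 0.6·2 = 16.2; e = 16.2 − 16.2 = 0
x=4: ŷ = 15 + 0.6·4 = 17.4; e = 16.9 − 17.4 = -0.5
x=12: ŷ = 15 + 0.6·12 = 22.2; e = 23.7 − 22.2 = 1.5
x=16: ŷ = 15 + 0.6·16 = 24.6; e = 23.6 − 24.6 = -1
x=18: ŷ = 15 + 0.6·18 = 25.8; e = 25.8 − 25.8 = 0
x=24: ŷ = 15 + 0.6·24 = 29.4; e = 29.4 − 29.4 = 0
SSE = 0 + 0.25 + 2.25 + 1 + 0 + 0 = 3.5
s = √(3.5/4) = √0.875 ≈ 0.935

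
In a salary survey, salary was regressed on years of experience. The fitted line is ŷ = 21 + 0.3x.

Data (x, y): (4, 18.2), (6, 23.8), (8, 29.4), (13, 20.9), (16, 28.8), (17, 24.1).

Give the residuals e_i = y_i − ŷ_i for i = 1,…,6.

-4, 1, 6, -4, 3, -2

x=4: ŷ = 21 + 0.3·4 = 22.2; e = 18.2 − 22.2 = -4
x=6: ŷ = 21 + 0.3·6 = 22.8; e = 23.8 − 22.8 = 1
x=8: ŷ = 21 + 0.3·8 = 23.4; e = 29.4 − 23.4 = 6
x=13: ŷ = 21 + 0.3·13 = 24.9; e = 20.9 − 24.9 = -4
x=16: ŷ = 21 + 0.3·16 = 25.8; e = 28.8 − 25.8 = 3
x=17: ŷ = 21 + 0.3·17 = 26.1; e = 24.1 − 26.1 = -2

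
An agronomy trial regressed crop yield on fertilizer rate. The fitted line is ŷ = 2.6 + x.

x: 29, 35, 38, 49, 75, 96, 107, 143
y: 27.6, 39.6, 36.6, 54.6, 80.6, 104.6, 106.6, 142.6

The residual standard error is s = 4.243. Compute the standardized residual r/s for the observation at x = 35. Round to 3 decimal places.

0.471

ŷ = 2.6 + 35 = 37.6
r = 39.6 − 37.6 = 2
r/s = 2 / 4.243 = 0.471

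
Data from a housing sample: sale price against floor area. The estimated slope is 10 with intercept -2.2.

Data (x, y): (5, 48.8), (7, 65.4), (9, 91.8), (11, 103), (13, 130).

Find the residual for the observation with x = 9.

ŷ = -2.2 + 10·9 = 87.8
e = 91.8 − 87.8 = 4

e = 4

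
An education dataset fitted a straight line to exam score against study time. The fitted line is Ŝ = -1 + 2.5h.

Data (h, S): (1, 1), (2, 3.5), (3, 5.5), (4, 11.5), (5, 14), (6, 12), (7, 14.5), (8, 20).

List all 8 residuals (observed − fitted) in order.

-0.5, -0.5, -1, 2.5, 2.5, -2, -2, 1

h=1: Ŝ = -1 + 2.5·1 = 1.5; r = 1 − 1.5 = -0.5
h=2: Ŝ = -1 + 2.5·2 = 4; r = 3.5 − 4 = -0.5
h=3: Ŝ = -1 + 2.5·3 = 6.5; r = 5.5 − 6.5 = -1
h=4: Ŝ = -1 + 2.5·4 = 9; r = 11.5 − 9 = 2.5
h=5: Ŝ = -1 + 2.5·5 = 11.5; r = 14 − 11.5 = 2.5
h=6: Ŝ = -1 + 2.5·6 = 14; r = 12 − 14 = -2
h=7: Ŝ = -1 + 2.5·7 = 16.5; r = 14.5 − 16.5 = -2
h=8: Ŝ = -1 + 2.5·8 = 19; r = 20 − 19 = 1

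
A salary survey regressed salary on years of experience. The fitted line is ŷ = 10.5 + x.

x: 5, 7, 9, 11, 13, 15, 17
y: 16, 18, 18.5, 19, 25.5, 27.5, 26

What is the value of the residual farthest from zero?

e = -2.5

x=5: ŷ = 10.5 + 5 = 15.5; e = 16 − 15.5 = 0.5
x=7: ŷ = 10.5 + 7 = 17.5; e = 18 − 17.5 = 0.5
x=9: ŷ = 10.5 + 9 = 19.5; e = 18.5 − 19.5 = -1
x=11: ŷ = 10.5 + 11 = 21.5; e = 19 − 21.5 = -2.5
x=13: ŷ = 10.5 + 13 = 23.5; e = 25.5 − 23.5 = 2
x=15: ŷ = 10.5 + 15 = 25.5; e = 27.5 − 25.5 = 2
x=17: ŷ = 10.5 + 17 = 27.5; e = 26 − 27.5 = -1.5
Largest |e| is 2.5 at x = 11, residual -2.5.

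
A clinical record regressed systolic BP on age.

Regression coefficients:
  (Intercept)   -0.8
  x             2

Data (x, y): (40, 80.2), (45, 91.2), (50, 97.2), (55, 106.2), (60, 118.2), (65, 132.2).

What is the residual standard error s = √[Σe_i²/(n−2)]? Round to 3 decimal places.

s = 2.646

x=40: ŷ = -0.8 + 2·40 = 79.2; e = 80.2 − 79.2 = 1
x=45: ŷ = -0.8 + 2·45 = 89.2; e = 91.2 − 89.2 = 2
x=50: ŷ = -0.8 + 2·50 = 99.2; e = 97.2 − 99.2 = -2
x=55: ŷ = -0.8 + 2·55 = 109.2; e = 106.2 − 109.2 = -3
x=60: ŷ = -0.8 + 2·60 = 119.2; e = 118.2 − 119.2 = -1
x=65: ŷ = -0.8 + 2·65 = 129.2; e = 132.2 − 129.2 = 3
SSE = 1 + 4 + 4 + 9 + 1 + 9 = 28
s = √(28/4) = √7 ≈ 2.646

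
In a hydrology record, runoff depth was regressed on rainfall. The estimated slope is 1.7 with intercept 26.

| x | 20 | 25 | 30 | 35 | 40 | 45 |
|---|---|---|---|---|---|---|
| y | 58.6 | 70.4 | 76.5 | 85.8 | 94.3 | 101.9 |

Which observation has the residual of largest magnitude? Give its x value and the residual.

x=20: ŷ = 26 + 1.7·20 = 60; r = 58.6 − 60 = -1.4
x=25: ŷ = 26 + 1.7·25 = 68.5; r = 70.4 − 68.5 = 1.9
x=30: ŷ = 26 + 1.7·30 = 77; r = 76.5 − 77 = -0.5
x=35: ŷ = 26 + 1.7·35 = 85.5; r = 85.8 − 85.5 = 0.3
x=40: ŷ = 26 + 1.7·40 = 94; r = 94.3 − 94 = 0.3
x=45: ŷ = 26 + 1.7·45 = 102.5; r = 101.9 − 102.5 = -0.6
Largest |r| is 1.9 at x = 25, residual 1.9.

x = 25, r = 1.9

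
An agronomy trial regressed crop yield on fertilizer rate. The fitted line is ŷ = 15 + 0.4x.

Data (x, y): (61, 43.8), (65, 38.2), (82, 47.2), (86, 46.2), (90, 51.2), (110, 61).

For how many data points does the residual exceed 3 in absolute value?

x=61: ŷ = 15 + 0.4·61 = 39.4; e = 43.8 − 39.4 = 4.4
x=65: ŷ = 15 + 0.4·65 = 41; e = 38.2 − 41 = -2.8
x=82: ŷ = 15 + 0.4·82 = 47.8; e = 47.2 − 47.8 = -0.6
x=86: ŷ = 15 + 0.4·86 = 49.4; e = 46.2 − 49.4 = -3.2
x=90: ŷ = 15 + 0.4·90 = 51; e = 51.2 − 51 = 0.2
x=110: ŷ = 15 + 0.4·110 = 59; e = 61 − 59 = 2
|e| > 3: x=61 (|e|=4.4), x=86 (|e|=3.2) → 2

2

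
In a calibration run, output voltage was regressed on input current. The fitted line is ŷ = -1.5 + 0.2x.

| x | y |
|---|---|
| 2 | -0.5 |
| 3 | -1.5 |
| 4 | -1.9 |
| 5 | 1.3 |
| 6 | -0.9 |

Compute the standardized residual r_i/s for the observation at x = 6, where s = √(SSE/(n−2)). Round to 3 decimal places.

x=2: ŷ = -1.5 + 0.2·2 = -1.1; r = -0.5 − (-1.1) = 0.6
x=3: ŷ = -1.5 + 0.2·3 = -0.9; r = -1.5 − (-0.9) = -0.6
x=4: ŷ = -1.5 + 0.2·4 = -0.7; r = -1.9 − (-0.7) = -1.2
x=5: ŷ = -1.5 + 0.2·5 = -0.5; r = 1.3 − (-0.5) = 1.8
x=6: ŷ = -1.5 + 0.2·6 = -0.3; r = -0.9 − (-0.3) = -0.6
SSE = 0.36 + 0.36 + 1.44 + 3.24 + 0.36 = 5.76
s = √(5.76/3) = 1.38564
r/s = -0.6 / 1.38564 = -0.433

-0.433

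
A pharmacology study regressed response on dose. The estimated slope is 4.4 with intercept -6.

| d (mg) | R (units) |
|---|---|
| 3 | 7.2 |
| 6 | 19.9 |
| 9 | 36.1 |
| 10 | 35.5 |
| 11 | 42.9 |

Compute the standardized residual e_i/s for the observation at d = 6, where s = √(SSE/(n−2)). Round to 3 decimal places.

d=3: ŷ = -6 + 4.4·3 = 7.2; e = 7.2 − 7.2 = 0
d=6: ŷ = -6 + 4.4·6 = 20.4; e = 19.9 − 20.4 = -0.5
d=9: ŷ = -6 + 4.4·9 = 33.6; e = 36.1 − 33.6 = 2.5
d=10: ŷ = -6 + 4.4·10 = 38; e = 35.5 − 38 = -2.5
d=11: ŷ = -6 + 4.4·11 = 42.4; e = 42.9 − 42.4 = 0.5
SSE = 0 + 0.25 + 6.25 + 6.25 + 0.25 = 13
s = √(13/3) = 2.08167
e/s = -0.5 / 2.08167 = -0.240

-0.240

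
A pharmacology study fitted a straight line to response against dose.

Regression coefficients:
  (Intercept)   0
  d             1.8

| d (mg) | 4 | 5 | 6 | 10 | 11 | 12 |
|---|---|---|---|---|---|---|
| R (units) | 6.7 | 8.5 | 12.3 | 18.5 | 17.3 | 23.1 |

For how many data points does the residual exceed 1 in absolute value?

d=4: ŷ = 1.8·4 = 7.2; e = 6.7 − 7.2 = -0.5
d=5: ŷ = 1.8·5 = 9; e = 8.5 − 9 = -0.5
d=6: ŷ = 1.8·6 = 10.8; e = 12.3 − 10.8 = 1.5
d=10: ŷ = 1.8·10 = 18; e = 18.5 − 18 = 0.5
d=11: ŷ = 1.8·11 = 19.8; e = 17.3 − 19.8 = -2.5
d=12: ŷ = 1.8·12 = 21.6; e = 23.1 − 21.6 = 1.5
|e| > 1: d=6 (|e|=1.5), d=11 (|e|=2.5), d=12 (|e|=1.5) → 3

3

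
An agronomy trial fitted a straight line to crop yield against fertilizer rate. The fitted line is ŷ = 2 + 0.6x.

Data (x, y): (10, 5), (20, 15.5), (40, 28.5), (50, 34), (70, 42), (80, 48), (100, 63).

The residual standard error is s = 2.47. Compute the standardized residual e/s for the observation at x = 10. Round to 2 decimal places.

ŷ = 2 + 0.6·10 = 8
e = 5 − 8 = -3
e/s = -3 / 2.47 = -1.21

-1.21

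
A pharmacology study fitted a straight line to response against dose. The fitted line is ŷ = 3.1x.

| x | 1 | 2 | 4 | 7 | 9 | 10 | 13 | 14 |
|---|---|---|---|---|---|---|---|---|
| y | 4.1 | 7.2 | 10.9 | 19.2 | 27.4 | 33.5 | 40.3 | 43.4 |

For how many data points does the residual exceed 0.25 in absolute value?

6

x=1: ŷ = 3.1·1 = 3.1; e = 4.1 − 3.1 = 1
x=2: ŷ = 3.1·2 = 6.2; e = 7.2 − 6.2 = 1
x=4: ŷ = 3.1·4 = 12.4; e = 10.9 − 12.4 = -1.5
x=7: ŷ = 3.1·7 = 21.7; e = 19.2 − 21.7 = -2.5
x=9: ŷ = 3.1·9 = 27.9; e = 27.4 − 27.9 = -0.5
x=10: ŷ = 3.1·10 = 31; e = 33.5 − 31 = 2.5
x=13: ŷ = 3.1·13 = 40.3; e = 40.3 − 40.3 = 0
x=14: ŷ = 3.1·14 = 43.4; e = 43.4 − 43.4 = 0
|e| > 0.25: x=1 (|e|=1), x=2 (|e|=1), x=4 (|e|=1.5), x=7 (|e|=2.5), x=9 (|e|=0.5), x=10 (|e|=2.5) → 6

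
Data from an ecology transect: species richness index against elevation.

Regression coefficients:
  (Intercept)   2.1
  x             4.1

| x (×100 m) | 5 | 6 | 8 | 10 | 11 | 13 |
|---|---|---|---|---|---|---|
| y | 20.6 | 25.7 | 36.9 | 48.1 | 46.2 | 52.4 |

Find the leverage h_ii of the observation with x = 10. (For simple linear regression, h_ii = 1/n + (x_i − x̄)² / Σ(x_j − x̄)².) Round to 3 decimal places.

h = 0.196

x̄ = (5 + 6 + 8 + 10 + 11 + 13)/6 = 8.83333
Σ(x − x̄)² = 14.6944 + 8.02778 + 0.694444 + 1.36111 + 4.69444 + 17.3611 = 46.8333
h = 1/6 + (1.16667)²/46.8333 = 0.166667 + 0.0290629 = 0.196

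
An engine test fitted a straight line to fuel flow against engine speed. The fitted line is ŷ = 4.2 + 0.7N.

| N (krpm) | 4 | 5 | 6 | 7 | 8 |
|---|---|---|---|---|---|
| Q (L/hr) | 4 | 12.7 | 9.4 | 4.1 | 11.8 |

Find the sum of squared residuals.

SSE = 64

N=4: ŷ = 4.2 + 0.7·4 = 7; r = 4 − 7 = -3
N=5: ŷ = 4.2 + 0.7·5 = 7.7; r = 12.7 − 7.7 = 5
N=6: ŷ = 4.2 + 0.7·6 = 8.4; r = 9.4 − 8.4 = 1
N=7: ŷ = 4.2 + 0.7·7 = 9.1; r = 4.1 − 9.1 = -5
N=8: ŷ = 4.2 + 0.7·8 = 9.8; r = 11.8 − 9.8 = 2
SSE = 9 + 25 + 1 + 25 + 4 = 64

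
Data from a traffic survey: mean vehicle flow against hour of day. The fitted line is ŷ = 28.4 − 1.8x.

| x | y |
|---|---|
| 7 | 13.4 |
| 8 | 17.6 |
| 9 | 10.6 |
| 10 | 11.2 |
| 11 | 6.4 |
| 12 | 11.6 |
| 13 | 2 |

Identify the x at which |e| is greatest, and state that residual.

x=7: ŷ = 28.4 − 1.8·7 = 15.8; e = 13.4 − 15.8 = -2.4
x=8: ŷ = 28.4 − 1.8·8 = 14; e = 17.6 − 14 = 3.6
x=9: ŷ = 28.4 − 1.8·9 = 12.2; e = 10.6 − 12.2 = -1.6
x=10: ŷ = 28.4 − 1.8·10 = 10.4; e = 11.2 − 10.4 = 0.8
x=11: ŷ = 28.4 − 1.8·11 = 8.6; e = 6.4 − 8.6 = -2.2
x=12: ŷ = 28.4 − 1.8·12 = 6.8; e = 11.6 − 6.8 = 4.8
x=13: ŷ = 28.4 − 1.8·13 = 5; e = 2 − 5 = -3
Largest |e| is 4.8 at x = 12, residual 4.8.

x = 12, e = 4.8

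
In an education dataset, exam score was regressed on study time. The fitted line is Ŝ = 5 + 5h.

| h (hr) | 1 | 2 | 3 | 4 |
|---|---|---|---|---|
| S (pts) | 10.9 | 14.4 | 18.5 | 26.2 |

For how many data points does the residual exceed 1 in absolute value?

2

h=1: Ŝ = 5 + 5·1 = 10; r = 10.9 − 10 = 0.9
h=2: Ŝ = 5 + 5·2 = 15; r = 14.4 − 15 = -0.6
h=3: Ŝ = 5 + 5·3 = 20; r = 18.5 − 20 = -1.5
h=4: Ŝ = 5 + 5·4 = 25; r = 26.2 − 25 = 1.2
|r| > 1: h=3 (|r|=1.5), h=4 (|r|=1.2) → 2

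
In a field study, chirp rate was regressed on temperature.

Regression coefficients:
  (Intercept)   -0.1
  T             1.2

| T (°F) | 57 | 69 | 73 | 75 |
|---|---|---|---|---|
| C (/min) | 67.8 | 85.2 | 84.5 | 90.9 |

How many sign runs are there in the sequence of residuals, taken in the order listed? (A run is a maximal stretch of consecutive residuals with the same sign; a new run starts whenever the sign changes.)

T=57: ŷ = -0.1 + 1.2·57 = 68.3; e = 67.8 − 68.3 = -0.5
T=69: ŷ = -0.1 + 1.2·69 = 82.7; e = 85.2 − 82.7 = 2.5
T=73: ŷ = -0.1 + 1.2·73 = 87.5; e = 84.5 − 87.5 = -3
T=75: ŷ = -0.1 + 1.2·75 = 89.9; e = 90.9 − 89.9 = 1
Signs: − + − +
Runs: −×1, +×1, −×1, +×1 → 4

4 runs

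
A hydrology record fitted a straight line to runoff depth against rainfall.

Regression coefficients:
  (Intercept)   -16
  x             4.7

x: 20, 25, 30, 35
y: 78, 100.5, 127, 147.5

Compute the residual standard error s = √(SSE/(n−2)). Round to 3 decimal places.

x=20: ŷ = -16 + 4.7·20 = 78; e = 78 − 78 = 0
x=25: ŷ = -16 + 4.7·25 = 101.5; e = 100.5 − 101.5 = -1
x=30: ŷ = -16 + 4.7·30 = 125; e = 127 − 125 = 2
x=35: ŷ = -16 + 4.7·35 = 148.5; e = 147.5 − 148.5 = -1
SSE = 0 + 1 + 4 + 1 = 6
s = √(6/2) = √3 ≈ 1.732

s = 1.732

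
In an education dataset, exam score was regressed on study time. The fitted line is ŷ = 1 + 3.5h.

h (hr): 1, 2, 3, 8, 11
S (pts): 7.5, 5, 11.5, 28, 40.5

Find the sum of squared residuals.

SSE = 20

h=1: ŷ = 1 + 3.5·1 = 4.5; e = 7.5 − 4.5 = 3
h=2: ŷ = 1 + 3.5·2 = 8; e = 5 − 8 = -3
h=3: ŷ = 1 + 3.5·3 = 11.5; e = 11.5 − 11.5 = 0
h=8: ŷ = 1 + 3.5·8 = 29; e = 28 − 29 = -1
h=11: ŷ = 1 + 3.5·11 = 39.5; e = 40.5 − 39.5 = 1
SSE = 9 + 9 + 0 + 1 + 1 = 20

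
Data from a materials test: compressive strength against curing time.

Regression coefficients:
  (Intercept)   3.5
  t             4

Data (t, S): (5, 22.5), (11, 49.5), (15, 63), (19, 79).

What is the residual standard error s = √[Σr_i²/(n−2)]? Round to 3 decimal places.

s = 1.658

t=5: Ŝ = 3.5 + 4·5 = 23.5; r = 22.5 − 23.5 = -1
t=11: Ŝ = 3.5 + 4·11 = 47.5; r = 49.5 − 47.5 = 2
t=15: Ŝ = 3.5 + 4·15 = 63.5; r = 63 − 63.5 = -0.5
t=19: Ŝ = 3.5 + 4·19 = 79.5; r = 79 − 79.5 = -0.5
SSE = 1 + 4 + 0.25 + 0.25 = 5.5
s = √(5.5/2) = √2.75 ≈ 1.658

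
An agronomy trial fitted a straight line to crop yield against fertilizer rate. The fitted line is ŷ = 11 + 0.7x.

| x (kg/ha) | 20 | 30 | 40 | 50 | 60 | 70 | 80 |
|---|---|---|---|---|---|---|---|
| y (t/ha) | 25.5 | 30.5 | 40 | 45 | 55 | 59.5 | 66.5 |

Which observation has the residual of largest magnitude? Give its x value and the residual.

x = 60, e = 2

x=20: ŷ = 11 + 0.7·20 = 25; e = 25.5 − 25 = 0.5
x=30: ŷ = 11 + 0.7·30 = 32; e = 30.5 − 32 = -1.5
x=40: ŷ = 11 + 0.7·40 = 39; e = 40 − 39 = 1
x=50: ŷ = 11 + 0.7·50 = 46; e = 45 − 46 = -1
x=60: ŷ = 11 + 0.7·60 = 53; e = 55 − 53 = 2
x=70: ŷ = 11 + 0.7·70 = 60; e = 59.5 − 60 = -0.5
x=80: ŷ = 11 + 0.7·80 = 67; e = 66.5 − 67 = -0.5
Largest |e| is 2 at x = 60, residual 2.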